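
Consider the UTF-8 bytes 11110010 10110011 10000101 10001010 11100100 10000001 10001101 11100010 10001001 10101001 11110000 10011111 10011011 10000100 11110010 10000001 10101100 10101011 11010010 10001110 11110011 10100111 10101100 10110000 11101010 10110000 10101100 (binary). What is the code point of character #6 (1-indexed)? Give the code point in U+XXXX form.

Offset 0: leading byte 0xF2 = 11110010 → 4-byte char #1 = F2 B3 85 8A.
Offset 4: leading byte 0xE4 = 11100100 → 3-byte char #2 = E4 81 8D.
Offset 7: leading byte 0xE2 = 11100010 → 3-byte char #3 = E2 89 A9.
Offset 10: leading byte 0xF0 = 11110000 → 4-byte char #4 = F0 9F 9B 84.
Offset 14: leading byte 0xF2 = 11110010 → 4-byte char #5 = F2 81 AC AB.
Offset 18: leading byte 0xD2 = 11010010 → 2-byte char #6 = D2 8E.
Leading byte 0xD2 = 11010010 matches 110xxxxx → 2-byte sequence.
Byte 1: 0xD2 = 11010010, payload 10010 (5 bits).
Byte 2: 0x8E = 10001110 (10xxxxxx ✓), payload 001110.
Concatenate: 10010001110 = 0x48E (11 bits → U+048E).

U+048E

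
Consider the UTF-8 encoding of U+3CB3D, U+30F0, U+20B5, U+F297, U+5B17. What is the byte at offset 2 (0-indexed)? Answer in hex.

0xAC

U+3CB3D → 4-byte form F0 BC AC BD at offsets 0–3.
Offset 2 falls in char 1's range; it's byte 3 of F0 BC AC BD = 0xAC.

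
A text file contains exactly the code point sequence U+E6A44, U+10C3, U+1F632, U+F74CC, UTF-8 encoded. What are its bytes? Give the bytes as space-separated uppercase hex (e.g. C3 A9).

U+E6A44: 4-byte form → F3 A6 A9 84.
U+10C3: 3-byte form → E1 83 83.
U+1F632: 4-byte form → F0 9F 98 B2.
U+F74CC: 4-byte form → F3 B7 93 8C.
Concatenated (15 bytes): F3 A6 A9 84 E1 83 83 F0 9F 98 B2 F3 B7 93 8C.

F3 A6 A9 84 E1 83 83 F0 9F 98 B2 F3 B7 93 8C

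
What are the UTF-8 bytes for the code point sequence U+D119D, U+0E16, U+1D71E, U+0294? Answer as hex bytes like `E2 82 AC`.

U+D119D: 4-byte form → F3 91 86 9D.
U+0E16: 3-byte form → E0 B8 96.
U+1D71E: 4-byte form → F0 9D 9C 9E.
U+0294: 2-byte form → CA 94.
Concatenated (13 bytes): F3 91 86 9D E0 B8 96 F0 9D 9C 9E CA 94.

F3 91 86 9D E0 B8 96 F0 9D 9C 9E CA 94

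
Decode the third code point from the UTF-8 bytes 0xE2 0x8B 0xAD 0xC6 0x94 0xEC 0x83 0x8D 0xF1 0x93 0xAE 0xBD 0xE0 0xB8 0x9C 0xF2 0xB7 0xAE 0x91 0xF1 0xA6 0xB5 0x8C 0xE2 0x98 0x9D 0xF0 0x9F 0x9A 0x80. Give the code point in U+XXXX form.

U+C0CD

Offset 0: leading byte 0xE2 = 11100010 → 3-byte char #1 = E2 8B AD.
Offset 3: leading byte 0xC6 = 11000110 → 2-byte char #2 = C6 94.
Offset 5: leading byte 0xEC = 11101100 → 3-byte char #3 = EC 83 8D.
Leading byte 0xEC = 11101100 matches 1110xxxx → 3-byte sequence.
Byte 1: 0xEC = 11101100, payload 1100 (4 bits).
Byte 2: 0x83 = 10000011 (10xxxxxx ✓), payload 000011.
Byte 3: 0x8D = 10001101 (10xxxxxx ✓), payload 001101.
Concatenate: 1100000011001101 = 0xC0CD (16 bits → U+C0CD).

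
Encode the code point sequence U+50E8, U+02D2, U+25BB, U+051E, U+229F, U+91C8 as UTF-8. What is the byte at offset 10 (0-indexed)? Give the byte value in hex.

0xE2

U+50E8 → 3-byte form E5 83 A8 at offsets 0–2.
U+02D2 → 2-byte form CB 92 at offsets 3–4.
U+25BB → 3-byte form E2 96 BB at offsets 5–7.
U+051E → 2-byte form D4 9E at offsets 8–9.
U+229F → 3-byte form E2 8A 9F at offsets 10–12.
Offset 10 falls in char 5's range; it's byte 1 of E2 8A 9F = 0xE2.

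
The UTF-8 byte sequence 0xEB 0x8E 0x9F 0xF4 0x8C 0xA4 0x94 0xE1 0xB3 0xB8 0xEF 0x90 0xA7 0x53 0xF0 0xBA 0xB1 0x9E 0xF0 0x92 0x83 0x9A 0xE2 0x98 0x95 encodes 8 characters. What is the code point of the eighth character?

Offset 0: leading byte 0xEB = 11101011 → 3-byte char #1 = EB 8E 9F.
Offset 3: leading byte 0xF4 = 11110100 → 4-byte char #2 = F4 8C A4 94.
Offset 7: leading byte 0xE1 = 11100001 → 3-byte char #3 = E1 B3 B8.
Offset 10: leading byte 0xEF = 11101111 → 3-byte char #4 = EF 90 A7.
Offset 13: leading byte 0x53 = 01010011 → 1-byte char #5 = 53.
Offset 14: leading byte 0xF0 = 11110000 → 4-byte char #6 = F0 BA B1 9E.
Offset 18: leading byte 0xF0 = 11110000 → 4-byte char #7 = F0 92 83 9A.
Offset 22: leading byte 0xE2 = 11100010 → 3-byte char #8 = E2 98 95.
Leading byte 0xE2 = 11100010 matches 1110xxxx → 3-byte sequence.
Byte 1: 0xE2 = 11100010, payload 0010 (4 bits).
Byte 2: 0x98 = 10011000 (10xxxxxx ✓), payload 011000.
Byte 3: 0x95 = 10010101 (10xxxxxx ✓), payload 010101.
Concatenate: 0010011000010101 = 0x2615 (16 bits → U+2615).

U+2615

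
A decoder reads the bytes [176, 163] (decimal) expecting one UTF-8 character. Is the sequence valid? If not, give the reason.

Byte 0xB0 = 10110000 has the form 10xxxxxx — a continuation byte — but there is no preceding leading byte.

invalid (continuation byte with no leading byte)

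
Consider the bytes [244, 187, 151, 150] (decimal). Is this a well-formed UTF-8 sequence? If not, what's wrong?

invalid (encodes a value above U+10FFFF)

Leading byte 0xF4 = 11110100 → 4-byte form.
Payload = 0x13B5D6, which exceeds U+10FFFF, the maximum Unicode code point. (Leading bytes F5–FF, or F4 followed by ≥ 0x90, are invalid.)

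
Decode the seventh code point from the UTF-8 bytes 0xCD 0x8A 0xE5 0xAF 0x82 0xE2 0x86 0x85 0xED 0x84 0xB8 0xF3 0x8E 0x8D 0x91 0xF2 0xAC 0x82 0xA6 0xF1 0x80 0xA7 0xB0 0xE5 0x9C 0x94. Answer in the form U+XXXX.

U+409F0

Offset 0: leading byte 0xCD = 11001101 → 2-byte char #1 = CD 8A.
Offset 2: leading byte 0xE5 = 11100101 → 3-byte char #2 = E5 AF 82.
Offset 5: leading byte 0xE2 = 11100010 → 3-byte char #3 = E2 86 85.
Offset 8: leading byte 0xED = 11101101 → 3-byte char #4 = ED 84 B8.
Offset 11: leading byte 0xF3 = 11110011 → 4-byte char #5 = F3 8E 8D 91.
Offset 15: leading byte 0xF2 = 11110010 → 4-byte char #6 = F2 AC 82 A6.
Offset 19: leading byte 0xF1 = 11110001 → 4-byte char #7 = F1 80 A7 B0.
Leading byte 0xF1 = 11110001 matches 11110xxx → 4-byte sequence.
Byte 1: 0xF1 = 11110001, payload 001 (3 bits).
Byte 2: 0x80 = 10000000 (10xxxxxx ✓), payload 000000.
Byte 3: 0xA7 = 10100111 (10xxxxxx ✓), payload 100111.
Byte 4: 0xB0 = 10110000 (10xxxxxx ✓), payload 110000.
Concatenate: 001000000100111110000 = 0x409F0 (21 bits → U+409F0).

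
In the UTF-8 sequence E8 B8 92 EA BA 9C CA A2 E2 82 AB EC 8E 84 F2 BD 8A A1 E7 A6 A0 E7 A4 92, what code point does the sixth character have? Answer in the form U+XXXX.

U+BD2A1

Offset 0: leading byte 0xE8 = 11101000 → 3-byte char #1 = E8 B8 92.
Offset 3: leading byte 0xEA = 11101010 → 3-byte char #2 = EA BA 9C.
Offset 6: leading byte 0xCA = 11001010 → 2-byte char #3 = CA A2.
Offset 8: leading byte 0xE2 = 11100010 → 3-byte char #4 = E2 82 AB.
Offset 11: leading byte 0xEC = 11101100 → 3-byte char #5 = EC 8E 84.
Offset 14: leading byte 0xF2 = 11110010 → 4-byte char #6 = F2 BD 8A A1.
Leading byte 0xF2 = 11110010 matches 11110xxx → 4-byte sequence.
Byte 1: 0xF2 = 11110010, payload 010 (3 bits).
Byte 2: 0xBD = 10111101 (10xxxxxx ✓), payload 111101.
Byte 3: 0x8A = 10001010 (10xxxxxx ✓), payload 001010.
Byte 4: 0xA1 = 10100001 (10xxxxxx ✓), payload 100001.
Concatenate: 010111101001010100001 = 0xBD2A1 (21 bits → U+BD2A1).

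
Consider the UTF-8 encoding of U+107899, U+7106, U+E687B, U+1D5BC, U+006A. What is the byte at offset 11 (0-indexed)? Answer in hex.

U+107899 → 4-byte form F4 87 A2 99 at offsets 0–3.
U+7106 → 3-byte form E7 84 86 at offsets 4–6.
U+E687B → 4-byte form F3 A6 A1 BB at offsets 7–10.
U+1D5BC → 4-byte form F0 9D 96 BC at offsets 11–14.
Offset 11 falls in char 4's range; it's byte 1 of F0 9D 96 BC = 0xF0.

0xF0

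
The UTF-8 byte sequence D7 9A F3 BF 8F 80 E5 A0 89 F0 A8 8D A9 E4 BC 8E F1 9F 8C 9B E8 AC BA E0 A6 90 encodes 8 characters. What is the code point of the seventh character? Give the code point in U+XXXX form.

U+8B3A

Offset 0: leading byte 0xD7 = 11010111 → 2-byte char #1 = D7 9A.
Offset 2: leading byte 0xF3 = 11110011 → 4-byte char #2 = F3 BF 8F 80.
Offset 6: leading byte 0xE5 = 11100101 → 3-byte char #3 = E5 A0 89.
Offset 9: leading byte 0xF0 = 11110000 → 4-byte char #4 = F0 A8 8D A9.
Offset 13: leading byte 0xE4 = 11100100 → 3-byte char #5 = E4 BC 8E.
Offset 16: leading byte 0xF1 = 11110001 → 4-byte char #6 = F1 9F 8C 9B.
Offset 20: leading byte 0xE8 = 11101000 → 3-byte char #7 = E8 AC BA.
Leading byte 0xE8 = 11101000 matches 1110xxxx → 3-byte sequence.
Byte 1: 0xE8 = 11101000, payload 1000 (4 bits).
Byte 2: 0xAC = 10101100 (10xxxxxx ✓), payload 101100.
Byte 3: 0xBA = 10111010 (10xxxxxx ✓), payload 111010.
Concatenate: 1000101100111010 = 0x8B3A (16 bits → U+8B3A).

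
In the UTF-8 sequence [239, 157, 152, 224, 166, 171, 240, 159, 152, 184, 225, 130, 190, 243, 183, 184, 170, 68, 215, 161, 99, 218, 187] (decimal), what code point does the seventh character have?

Offset 0: leading byte 0xEF = 11101111 → 3-byte char #1 = EF 9D 98.
Offset 3: leading byte 0xE0 = 11100000 → 3-byte char #2 = E0 A6 AB.
Offset 6: leading byte 0xF0 = 11110000 → 4-byte char #3 = F0 9F 98 B8.
Offset 10: leading byte 0xE1 = 11100001 → 3-byte char #4 = E1 82 BE.
Offset 13: leading byte 0xF3 = 11110011 → 4-byte char #5 = F3 B7 B8 AA.
Offset 17: leading byte 0x44 = 01000100 → 1-byte char #6 = 44.
Offset 18: leading byte 0xD7 = 11010111 → 2-byte char #7 = D7 A1.
Leading byte 0xD7 = 11010111 matches 110xxxxx → 2-byte sequence.
Byte 1: 0xD7 = 11010111, payload 10111 (5 bits).
Byte 2: 0xA1 = 10100001 (10xxxxxx ✓), payload 100001.
Concatenate: 10111100001 = 0x5E1 (11 bits → U+05E1).

U+05E1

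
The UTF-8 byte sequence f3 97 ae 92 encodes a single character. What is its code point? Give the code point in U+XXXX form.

U+D7B92

Leading byte 0xF3 = 11110011 matches 11110xxx → 4-byte sequence.
Byte 1: 0xF3 = 11110011, payload 011 (3 bits).
Byte 2: 0x97 = 10010111 (10xxxxxx ✓), payload 010111.
Byte 3: 0xAE = 10101110 (10xxxxxx ✓), payload 101110.
Byte 4: 0x92 = 10010010 (10xxxxxx ✓), payload 010010.
Concatenate: 011010111101110010010 = 0xD7B92 (21 bits → U+D7B92).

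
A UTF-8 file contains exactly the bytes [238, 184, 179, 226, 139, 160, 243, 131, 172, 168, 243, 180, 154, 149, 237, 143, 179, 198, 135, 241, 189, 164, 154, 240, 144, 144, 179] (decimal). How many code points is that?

Byte at offset 0: 0xEE = 11101110 → 3-byte char (#1). Advance 3.
Byte at offset 3: 0xE2 = 11100010 → 3-byte char (#2). Advance 3.
Byte at offset 6: 0xF3 = 11110011 → 4-byte char (#3). Advance 4.
Byte at offset 10: 0xF3 = 11110011 → 4-byte char (#4). Advance 4.
Byte at offset 14: 0xED = 11101101 → 3-byte char (#5). Advance 3.
Byte at offset 17: 0xC6 = 11000110 → 2-byte char (#6). Advance 2.
Byte at offset 19: 0xF1 = 11110001 → 4-byte char (#7). Advance 4.
Byte at offset 23: 0xF0 = 11110000 → 4-byte char (#8). Advance 4.
Reached end at offset 27 after 8 code points.

8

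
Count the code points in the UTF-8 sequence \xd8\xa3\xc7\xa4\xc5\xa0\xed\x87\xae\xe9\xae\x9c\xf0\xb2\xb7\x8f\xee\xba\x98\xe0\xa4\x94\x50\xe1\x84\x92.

10

Byte at offset 0: 0xD8 = 11011000 → 2-byte char (#1). Advance 2.
Byte at offset 2: 0xC7 = 11000111 → 2-byte char (#2). Advance 2.
Byte at offset 4: 0xC5 = 11000101 → 2-byte char (#3). Advance 2.
Byte at offset 6: 0xED = 11101101 → 3-byte char (#4). Advance 3.
Byte at offset 9: 0xE9 = 11101001 → 3-byte char (#5). Advance 3.
Byte at offset 12: 0xF0 = 11110000 → 4-byte char (#6). Advance 4.
Byte at offset 16: 0xEE = 11101110 → 3-byte char (#7). Advance 3.
Byte at offset 19: 0xE0 = 11100000 → 3-byte char (#8). Advance 3.
Byte at offset 22: 0x50 = 01010000 → 1-byte char (#9). Advance 1.
Byte at offset 23: 0xE1 = 11100001 → 3-byte char (#10). Advance 3.
Reached end at offset 26 after 10 code points.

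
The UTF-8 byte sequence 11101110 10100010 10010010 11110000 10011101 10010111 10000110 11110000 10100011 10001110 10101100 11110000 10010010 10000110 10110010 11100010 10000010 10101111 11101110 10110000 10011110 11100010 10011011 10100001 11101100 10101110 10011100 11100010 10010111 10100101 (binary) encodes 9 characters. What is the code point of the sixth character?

U+EC1E

Offset 0: leading byte 0xEE = 11101110 → 3-byte char #1 = EE A2 92.
Offset 3: leading byte 0xF0 = 11110000 → 4-byte char #2 = F0 9D 97 86.
Offset 7: leading byte 0xF0 = 11110000 → 4-byte char #3 = F0 A3 8E AC.
Offset 11: leading byte 0xF0 = 11110000 → 4-byte char #4 = F0 92 86 B2.
Offset 15: leading byte 0xE2 = 11100010 → 3-byte char #5 = E2 82 AF.
Offset 18: leading byte 0xEE = 11101110 → 3-byte char #6 = EE B0 9E.
Leading byte 0xEE = 11101110 matches 1110xxxx → 3-byte sequence.
Byte 1: 0xEE = 11101110, payload 1110 (4 bits).
Byte 2: 0xB0 = 10110000 (10xxxxxx ✓), payload 110000.
Byte 3: 0x9E = 10011110 (10xxxxxx ✓), payload 011110.
Concatenate: 1110110000011110 = 0xEC1E (16 bits → U+EC1E).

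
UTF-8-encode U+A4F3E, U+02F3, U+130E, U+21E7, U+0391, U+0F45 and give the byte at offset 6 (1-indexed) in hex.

1-indexed offset 6 is 0-indexed offset 5.
U+A4F3E → 4-byte form F2 A4 BC BE at offsets 0–3.
U+02F3 → 2-byte form CB B3 at offsets 4–5.
Offset 5 falls in char 2's range; it's byte 2 of CB B3 = 0xB3.

0xB3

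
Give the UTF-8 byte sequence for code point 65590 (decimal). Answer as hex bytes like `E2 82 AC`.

U+10036 = 0x10036 = 65590 decimal. In range U+10000–U+10FFFF → 4-byte form: 11110xxx 10xxxxxx 10xxxxxx 10xxxxxx.
Binary (21 bits): 000010000000000110110.
Split 3+6+6+6: 000 | 010000 | 000000 | 110110.
Byte 1: 11110000 = 0xF0.
Byte 2: 10010000 = 0x90.
Byte 3: 10000000 = 0x80.
Byte 4: 10110110 = 0xB6.

F0 90 80 B6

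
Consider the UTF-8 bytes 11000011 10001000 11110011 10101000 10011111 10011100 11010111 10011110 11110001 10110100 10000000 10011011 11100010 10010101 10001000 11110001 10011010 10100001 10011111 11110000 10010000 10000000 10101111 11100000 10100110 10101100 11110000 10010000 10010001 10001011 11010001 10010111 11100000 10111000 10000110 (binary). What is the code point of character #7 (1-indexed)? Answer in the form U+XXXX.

U+1002F

Offset 0: leading byte 0xC3 = 11000011 → 2-byte char #1 = C3 88.
Offset 2: leading byte 0xF3 = 11110011 → 4-byte char #2 = F3 A8 9F 9C.
Offset 6: leading byte 0xD7 = 11010111 → 2-byte char #3 = D7 9E.
Offset 8: leading byte 0xF1 = 11110001 → 4-byte char #4 = F1 B4 80 9B.
Offset 12: leading byte 0xE2 = 11100010 → 3-byte char #5 = E2 95 88.
Offset 15: leading byte 0xF1 = 11110001 → 4-byte char #6 = F1 9A A1 9F.
Offset 19: leading byte 0xF0 = 11110000 → 4-byte char #7 = F0 90 80 AF.
Leading byte 0xF0 = 11110000 matches 11110xxx → 4-byte sequence.
Byte 1: 0xF0 = 11110000, payload 000 (3 bits).
Byte 2: 0x90 = 10010000 (10xxxxxx ✓), payload 010000.
Byte 3: 0x80 = 10000000 (10xxxxxx ✓), payload 000000.
Byte 4: 0xAF = 10101111 (10xxxxxx ✓), payload 101111.
Concatenate: 000010000000000101111 = 0x1002F (21 bits → U+1002F).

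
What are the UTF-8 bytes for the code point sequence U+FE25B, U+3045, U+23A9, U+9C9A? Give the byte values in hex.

F3 BE 89 9B E3 81 85 E2 8E A9 E9 B2 9A

U+FE25B: 4-byte form → F3 BE 89 9B.
U+3045: 3-byte form → E3 81 85.
U+23A9: 3-byte form → E2 8E A9.
U+9C9A: 3-byte form → E9 B2 9A.
Concatenated (13 bytes): F3 BE 89 9B E3 81 85 E2 8E A9 E9 B2 9A.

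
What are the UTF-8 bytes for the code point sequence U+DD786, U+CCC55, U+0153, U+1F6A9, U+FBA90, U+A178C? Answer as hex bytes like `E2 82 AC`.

U+DD786: 4-byte form → F3 9D 9E 86.
U+CCC55: 4-byte form → F3 8C B1 95.
U+0153: 2-byte form → C5 93.
U+1F6A9: 4-byte form → F0 9F 9A A9.
U+FBA90: 4-byte form → F3 BB AA 90.
U+A178C: 4-byte form → F2 A1 9E 8C.
Concatenated (22 bytes): F3 9D 9E 86 F3 8C B1 95 C5 93 F0 9F 9A A9 F3 BB AA 90 F2 A1 9E 8C.

F3 9D 9E 86 F3 8C B1 95 C5 93 F0 9F 9A A9 F3 BB AA 90 F2 A1 9E 8C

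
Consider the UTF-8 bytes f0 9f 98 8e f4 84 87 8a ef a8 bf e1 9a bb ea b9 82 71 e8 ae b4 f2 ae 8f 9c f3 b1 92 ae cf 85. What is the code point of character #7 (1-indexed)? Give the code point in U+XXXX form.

Offset 0: leading byte 0xF0 = 11110000 → 4-byte char #1 = F0 9F 98 8E.
Offset 4: leading byte 0xF4 = 11110100 → 4-byte char #2 = F4 84 87 8A.
Offset 8: leading byte 0xEF = 11101111 → 3-byte char #3 = EF A8 BF.
Offset 11: leading byte 0xE1 = 11100001 → 3-byte char #4 = E1 9A BB.
Offset 14: leading byte 0xEA = 11101010 → 3-byte char #5 = EA B9 82.
Offset 17: leading byte 0x71 = 01110001 → 1-byte char #6 = 71.
Offset 18: leading byte 0xE8 = 11101000 → 3-byte char #7 = E8 AE B4.
Leading byte 0xE8 = 11101000 matches 1110xxxx → 3-byte sequence.
Byte 1: 0xE8 = 11101000, payload 1000 (4 bits).
Byte 2: 0xAE = 10101110 (10xxxxxx ✓), payload 101110.
Byte 3: 0xB4 = 10110100 (10xxxxxx ✓), payload 110100.
Concatenate: 1000101110110100 = 0x8BB4 (16 bits → U+8BB4).

U+8BB4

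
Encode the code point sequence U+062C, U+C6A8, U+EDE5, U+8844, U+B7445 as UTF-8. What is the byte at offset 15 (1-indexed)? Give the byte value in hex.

0x85

1-indexed offset 15 is 0-indexed offset 14.
U+062C → 2-byte form D8 AC at offsets 0–1.
U+C6A8 → 3-byte form EC 9A A8 at offsets 2–4.
U+EDE5 → 3-byte form EE B7 A5 at offsets 5–7.
U+8844 → 3-byte form E8 A1 84 at offsets 8–10.
U+B7445 → 4-byte form F2 B7 91 85 at offsets 11–14.
Offset 14 falls in char 5's range; it's byte 4 of F2 B7 91 85 = 0x85.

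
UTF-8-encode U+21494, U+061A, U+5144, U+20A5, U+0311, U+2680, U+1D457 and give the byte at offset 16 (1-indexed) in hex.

1-indexed offset 16 is 0-indexed offset 15.
U+21494 → 4-byte form F0 A1 92 94 at offsets 0–3.
U+061A → 2-byte form D8 9A at offsets 4–5.
U+5144 → 3-byte form E5 85 84 at offsets 6–8.
U+20A5 → 3-byte form E2 82 A5 at offsets 9–11.
U+0311 → 2-byte form CC 91 at offsets 12–13.
U+2680 → 3-byte form E2 9A 80 at offsets 14–16.
Offset 15 falls in char 6's range; it's byte 2 of E2 9A 80 = 0x9A.

0x9A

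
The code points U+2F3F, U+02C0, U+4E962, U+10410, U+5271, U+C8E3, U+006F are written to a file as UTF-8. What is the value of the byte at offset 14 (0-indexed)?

U+2F3F → 3-byte form E2 BC BF at offsets 0–2.
U+02C0 → 2-byte form CB 80 at offsets 3–4.
U+4E962 → 4-byte form F1 8E A5 A2 at offsets 5–8.
U+10410 → 4-byte form F0 90 90 90 at offsets 9–12.
U+5271 → 3-byte form E5 89 B1 at offsets 13–15.
Offset 14 falls in char 5's range; it's byte 2 of E5 89 B1 = 0x89.

0x89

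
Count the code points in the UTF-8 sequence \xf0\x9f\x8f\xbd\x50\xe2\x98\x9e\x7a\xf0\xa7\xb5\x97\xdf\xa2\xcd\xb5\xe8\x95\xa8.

Byte at offset 0: 0xF0 = 11110000 → 4-byte char (#1). Advance 4.
Byte at offset 4: 0x50 = 01010000 → 1-byte char (#2). Advance 1.
Byte at offset 5: 0xE2 = 11100010 → 3-byte char (#3). Advance 3.
Byte at offset 8: 0x7A = 01111010 → 1-byte char (#4). Advance 1.
Byte at offset 9: 0xF0 = 11110000 → 4-byte char (#5). Advance 4.
Byte at offset 13: 0xDF = 11011111 → 2-byte char (#6). Advance 2.
Byte at offset 15: 0xCD = 11001101 → 2-byte char (#7). Advance 2.
Byte at offset 17: 0xE8 = 11101000 → 3-byte char (#8). Advance 3.
Reached end at offset 20 after 8 code points.

8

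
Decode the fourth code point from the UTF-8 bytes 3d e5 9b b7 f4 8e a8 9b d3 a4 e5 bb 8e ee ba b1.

Offset 0: leading byte 0x3D = 00111101 → 1-byte char #1 = 3D.
Offset 1: leading byte 0xE5 = 11100101 → 3-byte char #2 = E5 9B B7.
Offset 4: leading byte 0xF4 = 11110100 → 4-byte char #3 = F4 8E A8 9B.
Offset 8: leading byte 0xD3 = 11010011 → 2-byte char #4 = D3 A4.
Leading byte 0xD3 = 11010011 matches 110xxxxx → 2-byte sequence.
Byte 1: 0xD3 = 11010011, payload 10011 (5 bits).
Byte 2: 0xA4 = 10100100 (10xxxxxx ✓), payload 100100.
Concatenate: 10011100100 = 0x4E4 (11 bits → U+04E4).

U+04E4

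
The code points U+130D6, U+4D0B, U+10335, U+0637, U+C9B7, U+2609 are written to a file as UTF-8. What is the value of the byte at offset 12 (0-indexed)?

0xB7

U+130D6 → 4-byte form F0 93 83 96 at offsets 0–3.
U+4D0B → 3-byte form E4 B4 8B at offsets 4–6.
U+10335 → 4-byte form F0 90 8C B5 at offsets 7–10.
U+0637 → 2-byte form D8 B7 at offsets 11–12.
Offset 12 falls in char 4's range; it's byte 2 of D8 B7 = 0xB7.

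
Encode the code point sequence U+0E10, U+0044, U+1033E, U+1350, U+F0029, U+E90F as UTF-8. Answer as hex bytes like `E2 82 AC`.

E0 B8 90 44 F0 90 8C BE E1 8D 90 F3 B0 80 A9 EE A4 8F

U+0E10: 3-byte form → E0 B8 90.
U+0044: 1-byte form → 44.
U+1033E: 4-byte form → F0 90 8C BE.
U+1350: 3-byte form → E1 8D 90.
U+F0029: 4-byte form → F3 B0 80 A9.
U+E90F: 3-byte form → EE A4 8F.
Concatenated (18 bytes): E0 B8 90 44 F0 90 8C BE E1 8D 90 F3 B0 80 A9 EE A4 8F.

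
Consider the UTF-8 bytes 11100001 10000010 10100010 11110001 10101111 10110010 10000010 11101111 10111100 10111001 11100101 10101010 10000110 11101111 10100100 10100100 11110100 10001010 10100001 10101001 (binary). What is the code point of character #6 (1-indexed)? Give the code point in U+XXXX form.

Offset 0: leading byte 0xE1 = 11100001 → 3-byte char #1 = E1 82 A2.
Offset 3: leading byte 0xF1 = 11110001 → 4-byte char #2 = F1 AF B2 82.
Offset 7: leading byte 0xEF = 11101111 → 3-byte char #3 = EF BC B9.
Offset 10: leading byte 0xE5 = 11100101 → 3-byte char #4 = E5 AA 86.
Offset 13: leading byte 0xEF = 11101111 → 3-byte char #5 = EF A4 A4.
Offset 16: leading byte 0xF4 = 11110100 → 4-byte char #6 = F4 8A A1 A9.
Leading byte 0xF4 = 11110100 matches 11110xxx → 4-byte sequence.
Byte 1: 0xF4 = 11110100, payload 100 (3 bits).
Byte 2: 0x8A = 10001010 (10xxxxxx ✓), payload 001010.
Byte 3: 0xA1 = 10100001 (10xxxxxx ✓), payload 100001.
Byte 4: 0xA9 = 10101001 (10xxxxxx ✓), payload 101001.
Concatenate: 100001010100001101001 = 0x10A869 (21 bits → U+10A869).

U+10A869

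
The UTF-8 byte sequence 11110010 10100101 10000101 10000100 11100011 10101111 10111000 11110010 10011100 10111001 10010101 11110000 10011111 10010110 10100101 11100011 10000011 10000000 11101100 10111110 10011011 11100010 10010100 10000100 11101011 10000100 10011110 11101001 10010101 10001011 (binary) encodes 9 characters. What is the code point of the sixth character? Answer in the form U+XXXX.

Offset 0: leading byte 0xF2 = 11110010 → 4-byte char #1 = F2 A5 85 84.
Offset 4: leading byte 0xE3 = 11100011 → 3-byte char #2 = E3 AF B8.
Offset 7: leading byte 0xF2 = 11110010 → 4-byte char #3 = F2 9C B9 95.
Offset 11: leading byte 0xF0 = 11110000 → 4-byte char #4 = F0 9F 96 A5.
Offset 15: leading byte 0xE3 = 11100011 → 3-byte char #5 = E3 83 80.
Offset 18: leading byte 0xEC = 11101100 → 3-byte char #6 = EC BE 9B.
Leading byte 0xEC = 11101100 matches 1110xxxx → 3-byte sequence.
Byte 1: 0xEC = 11101100, payload 1100 (4 bits).
Byte 2: 0xBE = 10111110 (10xxxxxx ✓), payload 111110.
Byte 3: 0x9B = 10011011 (10xxxxxx ✓), payload 011011.
Concatenate: 1100111110011011 = 0xCF9B (16 bits → U+CF9B).

U+CF9B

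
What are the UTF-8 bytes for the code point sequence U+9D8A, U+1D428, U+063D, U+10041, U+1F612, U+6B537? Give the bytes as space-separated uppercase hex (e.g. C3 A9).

E9 B6 8A F0 9D 90 A8 D8 BD F0 90 81 81 F0 9F 98 92 F1 AB 94 B7

U+9D8A: 3-byte form → E9 B6 8A.
U+1D428: 4-byte form → F0 9D 90 A8.
U+063D: 2-byte form → D8 BD.
U+10041: 4-byte form → F0 90 81 81.
U+1F612: 4-byte form → F0 9F 98 92.
U+6B537: 4-byte form → F1 AB 94 B7.
Concatenated (21 bytes): E9 B6 8A F0 9D 90 A8 D8 BD F0 90 81 81 F0 9F 98 92 F1 AB 94 B7.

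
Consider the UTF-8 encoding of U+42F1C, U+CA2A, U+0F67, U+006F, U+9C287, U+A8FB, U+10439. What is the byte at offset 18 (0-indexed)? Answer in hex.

U+42F1C → 4-byte form F1 82 BC 9C at offsets 0–3.
U+CA2A → 3-byte form EC A8 AA at offsets 4–6.
U+0F67 → 3-byte form E0 BD A7 at offsets 7–9.
U+006F → 1-byte form 6F at offsets 10–10.
U+9C287 → 4-byte form F2 9C 8A 87 at offsets 11–14.
U+A8FB → 3-byte form EA A3 BB at offsets 15–17.
U+10439 → 4-byte form F0 90 90 B9 at offsets 18–21.
Offset 18 falls in char 7's range; it's byte 1 of F0 90 90 B9 = 0xF0.

0xF0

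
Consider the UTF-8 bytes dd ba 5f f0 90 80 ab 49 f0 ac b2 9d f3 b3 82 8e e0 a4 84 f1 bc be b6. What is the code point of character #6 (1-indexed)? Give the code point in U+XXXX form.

U+F308E

Offset 0: leading byte 0xDD = 11011101 → 2-byte char #1 = DD BA.
Offset 2: leading byte 0x5F = 01011111 → 1-byte char #2 = 5F.
Offset 3: leading byte 0xF0 = 11110000 → 4-byte char #3 = F0 90 80 AB.
Offset 7: leading byte 0x49 = 01001001 → 1-byte char #4 = 49.
Offset 8: leading byte 0xF0 = 11110000 → 4-byte char #5 = F0 AC B2 9D.
Offset 12: leading byte 0xF3 = 11110011 → 4-byte char #6 = F3 B3 82 8E.
Leading byte 0xF3 = 11110011 matches 11110xxx → 4-byte sequence.
Byte 1: 0xF3 = 11110011, payload 011 (3 bits).
Byte 2: 0xB3 = 10110011 (10xxxxxx ✓), payload 110011.
Byte 3: 0x82 = 10000010 (10xxxxxx ✓), payload 000010.
Byte 4: 0x8E = 10001110 (10xxxxxx ✓), payload 001110.
Concatenate: 011110011000010001110 = 0xF308E (21 bits → U+F308E).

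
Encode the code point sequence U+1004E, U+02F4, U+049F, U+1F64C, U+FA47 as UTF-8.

U+1004E: 4-byte form → F0 90 81 8E.
U+02F4: 2-byte form → CB B4.
U+049F: 2-byte form → D2 9F.
U+1F64C: 4-byte form → F0 9F 99 8C.
U+FA47: 3-byte form → EF A9 87.
Concatenated (15 bytes): F0 90 81 8E CB B4 D2 9F F0 9F 99 8C EF A9 87.

F0 90 81 8E CB B4 D2 9F F0 9F 99 8C EF A9 87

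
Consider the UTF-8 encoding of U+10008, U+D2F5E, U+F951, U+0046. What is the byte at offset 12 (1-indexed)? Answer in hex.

1-indexed offset 12 is 0-indexed offset 11.
U+10008 → 4-byte form F0 90 80 88 at offsets 0–3.
U+D2F5E → 4-byte form F3 92 BD 9E at offsets 4–7.
U+F951 → 3-byte form EF A5 91 at offsets 8–10.
U+0046 → 1-byte form 46 at offsets 11–11.
Offset 11 falls in char 4's range; it's byte 1 of 46 = 0x46.

0x46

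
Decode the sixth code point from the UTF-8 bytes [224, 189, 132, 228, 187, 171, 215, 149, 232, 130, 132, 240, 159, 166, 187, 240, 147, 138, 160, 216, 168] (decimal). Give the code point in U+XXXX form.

Offset 0: leading byte 0xE0 = 11100000 → 3-byte char #1 = E0 BD 84.
Offset 3: leading byte 0xE4 = 11100100 → 3-byte char #2 = E4 BB AB.
Offset 6: leading byte 0xD7 = 11010111 → 2-byte char #3 = D7 95.
Offset 8: leading byte 0xE8 = 11101000 → 3-byte char #4 = E8 82 84.
Offset 11: leading byte 0xF0 = 11110000 → 4-byte char #5 = F0 9F A6 BB.
Offset 15: leading byte 0xF0 = 11110000 → 4-byte char #6 = F0 93 8A A0.
Leading byte 0xF0 = 11110000 matches 11110xxx → 4-byte sequence.
Byte 1: 0xF0 = 11110000, payload 000 (3 bits).
Byte 2: 0x93 = 10010011 (10xxxxxx ✓), payload 010011.
Byte 3: 0x8A = 10001010 (10xxxxxx ✓), payload 001010.
Byte 4: 0xA0 = 10100000 (10xxxxxx ✓), payload 100000.
Concatenate: 000010011001010100000 = 0x132A0 (21 bits → U+132A0).

U+132A0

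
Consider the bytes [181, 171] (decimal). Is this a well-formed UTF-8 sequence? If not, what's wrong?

Byte 0xB5 = 10110101 has the form 10xxxxxx — a continuation byte — but there is no preceding leading byte.

invalid (continuation byte with no leading byte)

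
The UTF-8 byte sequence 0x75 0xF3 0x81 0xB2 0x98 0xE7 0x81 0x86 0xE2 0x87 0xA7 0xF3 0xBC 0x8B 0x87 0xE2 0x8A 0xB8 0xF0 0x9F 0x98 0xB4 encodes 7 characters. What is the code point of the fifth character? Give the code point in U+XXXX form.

U+FC2C7

Offset 0: leading byte 0x75 = 01110101 → 1-byte char #1 = 75.
Offset 1: leading byte 0xF3 = 11110011 → 4-byte char #2 = F3 81 B2 98.
Offset 5: leading byte 0xE7 = 11100111 → 3-byte char #3 = E7 81 86.
Offset 8: leading byte 0xE2 = 11100010 → 3-byte char #4 = E2 87 A7.
Offset 11: leading byte 0xF3 = 11110011 → 4-byte char #5 = F3 BC 8B 87.
Leading byte 0xF3 = 11110011 matches 11110xxx → 4-byte sequence.
Byte 1: 0xF3 = 11110011, payload 011 (3 bits).
Byte 2: 0xBC = 10111100 (10xxxxxx ✓), payload 111100.
Byte 3: 0x8B = 10001011 (10xxxxxx ✓), payload 001011.
Byte 4: 0x87 = 10000111 (10xxxxxx ✓), payload 000111.
Concatenate: 011111100001011000111 = 0xFC2C7 (21 bits → U+FC2C7).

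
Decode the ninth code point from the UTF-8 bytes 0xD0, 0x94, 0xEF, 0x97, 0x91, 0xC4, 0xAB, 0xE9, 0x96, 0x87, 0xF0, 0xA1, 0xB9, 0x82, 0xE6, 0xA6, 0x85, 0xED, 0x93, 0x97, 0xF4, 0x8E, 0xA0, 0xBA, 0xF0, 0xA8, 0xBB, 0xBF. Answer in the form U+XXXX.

Offset 0: leading byte 0xD0 = 11010000 → 2-byte char #1 = D0 94.
Offset 2: leading byte 0xEF = 11101111 → 3-byte char #2 = EF 97 91.
Offset 5: leading byte 0xC4 = 11000100 → 2-byte char #3 = C4 AB.
Offset 7: leading byte 0xE9 = 11101001 → 3-byte char #4 = E9 96 87.
Offset 10: leading byte 0xF0 = 11110000 → 4-byte char #5 = F0 A1 B9 82.
Offset 14: leading byte 0xE6 = 11100110 → 3-byte char #6 = E6 A6 85.
Offset 17: leading byte 0xED = 11101101 → 3-byte char #7 = ED 93 97.
Offset 20: leading byte 0xF4 = 11110100 → 4-byte char #8 = F4 8E A0 BA.
Offset 24: leading byte 0xF0 = 11110000 → 4-byte char #9 = F0 A8 BB BF.
Leading byte 0xF0 = 11110000 matches 11110xxx → 4-byte sequence.
Byte 1: 0xF0 = 11110000, payload 000 (3 bits).
Byte 2: 0xA8 = 10101000 (10xxxxxx ✓), payload 101000.
Byte 3: 0xBB = 10111011 (10xxxxxx ✓), payload 111011.
Byte 4: 0xBF = 10111111 (10xxxxxx ✓), payload 111111.
Concatenate: 000101000111011111111 = 0x28EFF (21 bits → U+28EFF).

U+28EFF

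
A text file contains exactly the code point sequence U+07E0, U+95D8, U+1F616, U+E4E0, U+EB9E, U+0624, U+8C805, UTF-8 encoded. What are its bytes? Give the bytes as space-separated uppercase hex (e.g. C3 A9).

DF A0 E9 97 98 F0 9F 98 96 EE 93 A0 EE AE 9E D8 A4 F2 8C A0 85

U+07E0: 2-byte form → DF A0.
U+95D8: 3-byte form → E9 97 98.
U+1F616: 4-byte form → F0 9F 98 96.
U+E4E0: 3-byte form → EE 93 A0.
U+EB9E: 3-byte form → EE AE 9E.
U+0624: 2-byte form → D8 A4.
U+8C805: 4-byte form → F2 8C A0 85.
Concatenated (21 bytes): DF A0 E9 97 98 F0 9F 98 96 EE 93 A0 EE AE 9E D8 A4 F2 8C A0 85.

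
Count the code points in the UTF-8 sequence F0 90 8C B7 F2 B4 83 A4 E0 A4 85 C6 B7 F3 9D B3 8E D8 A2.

6

Byte at offset 0: 0xF0 = 11110000 → 4-byte char (#1). Advance 4.
Byte at offset 4: 0xF2 = 11110010 → 4-byte char (#2). Advance 4.
Byte at offset 8: 0xE0 = 11100000 → 3-byte char (#3). Advance 3.
Byte at offset 11: 0xC6 = 11000110 → 2-byte char (#4). Advance 2.
Byte at offset 13: 0xF3 = 11110011 → 4-byte char (#5). Advance 4.
Byte at offset 17: 0xD8 = 11011000 → 2-byte char (#6). Advance 2.
Reached end at offset 19 after 6 code points.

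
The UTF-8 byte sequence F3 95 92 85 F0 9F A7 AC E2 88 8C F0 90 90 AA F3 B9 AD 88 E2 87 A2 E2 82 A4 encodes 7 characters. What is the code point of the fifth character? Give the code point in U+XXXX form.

Offset 0: leading byte 0xF3 = 11110011 → 4-byte char #1 = F3 95 92 85.
Offset 4: leading byte 0xF0 = 11110000 → 4-byte char #2 = F0 9F A7 AC.
Offset 8: leading byte 0xE2 = 11100010 → 3-byte char #3 = E2 88 8C.
Offset 11: leading byte 0xF0 = 11110000 → 4-byte char #4 = F0 90 90 AA.
Offset 15: leading byte 0xF3 = 11110011 → 4-byte char #5 = F3 B9 AD 88.
Leading byte 0xF3 = 11110011 matches 11110xxx → 4-byte sequence.
Byte 1: 0xF3 = 11110011, payload 011 (3 bits).
Byte 2: 0xB9 = 10111001 (10xxxxxx ✓), payload 111001.
Byte 3: 0xAD = 10101101 (10xxxxxx ✓), payload 101101.
Byte 4: 0x88 = 10001000 (10xxxxxx ✓), payload 001000.
Concatenate: 011111001101101001000 = 0xF9B48 (21 bits → U+F9B48).

U+F9B48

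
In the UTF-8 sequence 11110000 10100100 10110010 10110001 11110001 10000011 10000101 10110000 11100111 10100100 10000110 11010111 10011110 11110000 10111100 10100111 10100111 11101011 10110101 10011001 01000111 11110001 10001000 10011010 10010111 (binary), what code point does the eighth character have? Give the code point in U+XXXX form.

Offset 0: leading byte 0xF0 = 11110000 → 4-byte char #1 = F0 A4 B2 B1.
Offset 4: leading byte 0xF1 = 11110001 → 4-byte char #2 = F1 83 85 B0.
Offset 8: leading byte 0xE7 = 11100111 → 3-byte char #3 = E7 A4 86.
Offset 11: leading byte 0xD7 = 11010111 → 2-byte char #4 = D7 9E.
Offset 13: leading byte 0xF0 = 11110000 → 4-byte char #5 = F0 BC A7 A7.
Offset 17: leading byte 0xEB = 11101011 → 3-byte char #6 = EB B5 99.
Offset 20: leading byte 0x47 = 01000111 → 1-byte char #7 = 47.
Offset 21: leading byte 0xF1 = 11110001 → 4-byte char #8 = F1 88 9A 97.
Leading byte 0xF1 = 11110001 matches 11110xxx → 4-byte sequence.
Byte 1: 0xF1 = 11110001, payload 001 (3 bits).
Byte 2: 0x88 = 10001000 (10xxxxxx ✓), payload 001000.
Byte 3: 0x9A = 10011010 (10xxxxxx ✓), payload 011010.
Byte 4: 0x97 = 10010111 (10xxxxxx ✓), payload 010111.
Concatenate: 001001000011010010111 = 0x48697 (21 bits → U+48697).

U+48697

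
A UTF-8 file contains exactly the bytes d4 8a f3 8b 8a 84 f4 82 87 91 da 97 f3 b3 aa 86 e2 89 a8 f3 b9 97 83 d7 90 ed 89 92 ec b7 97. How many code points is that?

Byte at offset 0: 0xD4 = 11010100 → 2-byte char (#1). Advance 2.
Byte at offset 2: 0xF3 = 11110011 → 4-byte char (#2). Advance 4.
Byte at offset 6: 0xF4 = 11110100 → 4-byte char (#3). Advance 4.
Byte at offset 10: 0xDA = 11011010 → 2-byte char (#4). Advance 2.
Byte at offset 12: 0xF3 = 11110011 → 4-byte char (#5). Advance 4.
Byte at offset 16: 0xE2 = 11100010 → 3-byte char (#6). Advance 3.
Byte at offset 19: 0xF3 = 11110011 → 4-byte char (#7). Advance 4.
Byte at offset 23: 0xD7 = 11010111 → 2-byte char (#8). Advance 2.
Byte at offset 25: 0xED = 11101101 → 3-byte char (#9). Advance 3.
Byte at offset 28: 0xEC = 11101100 → 3-byte char (#10). Advance 3.
Reached end at offset 31 after 10 code points.

10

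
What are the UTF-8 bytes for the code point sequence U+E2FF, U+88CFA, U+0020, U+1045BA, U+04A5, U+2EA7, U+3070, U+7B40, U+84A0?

U+E2FF: 3-byte form → EE 8B BF.
U+88CFA: 4-byte form → F2 88 B3 BA.
U+0020: 1-byte form → 20.
U+1045BA: 4-byte form → F4 84 96 BA.
U+04A5: 2-byte form → D2 A5.
U+2EA7: 3-byte form → E2 BA A7.
U+3070: 3-byte form → E3 81 B0.
U+7B40: 3-byte form → E7 AD 80.
U+84A0: 3-byte form → E8 92 A0.
Concatenated (26 bytes): EE 8B BF F2 88 B3 BA 20 F4 84 96 BA D2 A5 E2 BA A7 E3 81 B0 E7 AD 80 E8 92 A0.

EE 8B BF F2 88 B3 BA 20 F4 84 96 BA D2 A5 E2 BA A7 E3 81 B0 E7 AD 80 E8 92 A0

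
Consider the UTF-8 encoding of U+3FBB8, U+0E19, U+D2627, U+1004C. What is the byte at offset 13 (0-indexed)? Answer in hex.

U+3FBB8 → 4-byte form F0 BF AE B8 at offsets 0–3.
U+0E19 → 3-byte form E0 B8 99 at offsets 4–6.
U+D2627 → 4-byte form F3 92 98 A7 at offsets 7–10.
U+1004C → 4-byte form F0 90 81 8C at offsets 11–14.
Offset 13 falls in char 4's range; it's byte 3 of F0 90 81 8C = 0x81.

0x81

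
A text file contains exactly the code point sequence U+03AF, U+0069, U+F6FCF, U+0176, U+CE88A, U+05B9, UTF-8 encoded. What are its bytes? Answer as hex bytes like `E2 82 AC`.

U+03AF: 2-byte form → CE AF.
U+0069: 1-byte form → 69.
U+F6FCF: 4-byte form → F3 B6 BF 8F.
U+0176: 2-byte form → C5 B6.
U+CE88A: 4-byte form → F3 8E A2 8A.
U+05B9: 2-byte form → D6 B9.
Concatenated (15 bytes): CE AF 69 F3 B6 BF 8F C5 B6 F3 8E A2 8A D6 B9.

CE AF 69 F3 B6 BF 8F C5 B6 F3 8E A2 8A D6 B9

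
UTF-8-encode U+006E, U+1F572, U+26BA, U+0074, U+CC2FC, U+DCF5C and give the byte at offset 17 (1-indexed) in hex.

1-indexed offset 17 is 0-indexed offset 16.
U+006E → 1-byte form 6E at offsets 0–0.
U+1F572 → 4-byte form F0 9F 95 B2 at offsets 1–4.
U+26BA → 3-byte form E2 9A BA at offsets 5–7.
U+0074 → 1-byte form 74 at offsets 8–8.
U+CC2FC → 4-byte form F3 8C 8B BC at offsets 9–12.
U+DCF5C → 4-byte form F3 9C BD 9C at offsets 13–16.
Offset 16 falls in char 6's range; it's byte 4 of F3 9C BD 9C = 0x9C.

0x9C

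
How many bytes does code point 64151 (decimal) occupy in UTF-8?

U+FA97 = 0xFA97. UTF-8 uses 1 byte below 0x80, 2 below 0x800, 3 below 0x10000, 4 up to 0x10FFFF. 0xFA97 is in U+0800–U+FFFF → 3 bytes.

3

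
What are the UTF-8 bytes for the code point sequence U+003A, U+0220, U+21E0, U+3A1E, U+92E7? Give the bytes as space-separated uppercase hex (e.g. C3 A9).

U+003A: 1-byte form → 3A.
U+0220: 2-byte form → C8 A0.
U+21E0: 3-byte form → E2 87 A0.
U+3A1E: 3-byte form → E3 A8 9E.
U+92E7: 3-byte form → E9 8B A7.
Concatenated (12 bytes): 3A C8 A0 E2 87 A0 E3 A8 9E E9 8B A7.

3A C8 A0 E2 87 A0 E3 A8 9E E9 8B A7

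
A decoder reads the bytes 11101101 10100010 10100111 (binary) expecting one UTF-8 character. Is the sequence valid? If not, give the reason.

invalid (encodes a surrogate (U+D800–U+DFFF))

Structurally a 3-byte sequence; payload = 0xD8A7.
But 0xD8A7 is in U+D800–U+DFFF, the surrogate range. Surrogates are not Unicode scalar values and are forbidden in UTF-8.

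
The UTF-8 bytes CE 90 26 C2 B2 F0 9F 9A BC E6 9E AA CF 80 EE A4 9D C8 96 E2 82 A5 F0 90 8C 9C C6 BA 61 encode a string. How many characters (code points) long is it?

12

Byte at offset 0: 0xCE = 11001110 → 2-byte char (#1). Advance 2.
Byte at offset 2: 0x26 = 00100110 → 1-byte char (#2). Advance 1.
Byte at offset 3: 0xC2 = 11000010 → 2-byte char (#3). Advance 2.
Byte at offset 5: 0xF0 = 11110000 → 4-byte char (#4). Advance 4.
Byte at offset 9: 0xE6 = 11100110 → 3-byte char (#5). Advance 3.
Byte at offset 12: 0xCF = 11001111 → 2-byte char (#6). Advance 2.
Byte at offset 14: 0xEE = 11101110 → 3-byte char (#7). Advance 3.
Byte at offset 17: 0xC8 = 11001000 → 2-byte char (#8). Advance 2.
Byte at offset 19: 0xE2 = 11100010 → 3-byte char (#9). Advance 3.
Byte at offset 22: 0xF0 = 11110000 → 4-byte char (#10). Advance 4.
Byte at offset 26: 0xC6 = 11000110 → 2-byte char (#11). Advance 2.
Byte at offset 28: 0x61 = 01100001 → 1-byte char (#12). Advance 1.
Reached end at offset 29 after 12 code points.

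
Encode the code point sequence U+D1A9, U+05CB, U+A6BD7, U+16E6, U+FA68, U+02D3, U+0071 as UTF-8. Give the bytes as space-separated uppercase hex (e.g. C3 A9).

ED 86 A9 D7 8B F2 A6 AF 97 E1 9B A6 EF A9 A8 CB 93 71

U+D1A9: 3-byte form → ED 86 A9.
U+05CB: 2-byte form → D7 8B.
U+A6BD7: 4-byte form → F2 A6 AF 97.
U+16E6: 3-byte form → E1 9B A6.
U+FA68: 3-byte form → EF A9 A8.
U+02D3: 2-byte form → CB 93.
U+0071: 1-byte form → 71.
Concatenated (18 bytes): ED 86 A9 D7 8B F2 A6 AF 97 E1 9B A6 EF A9 A8 CB 93 71.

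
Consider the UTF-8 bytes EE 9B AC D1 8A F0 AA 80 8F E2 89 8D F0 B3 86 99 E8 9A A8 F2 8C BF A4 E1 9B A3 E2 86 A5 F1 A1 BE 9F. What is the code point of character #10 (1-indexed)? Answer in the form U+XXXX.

U+61F9F

Offset 0: leading byte 0xEE = 11101110 → 3-byte char #1 = EE 9B AC.
Offset 3: leading byte 0xD1 = 11010001 → 2-byte char #2 = D1 8A.
Offset 5: leading byte 0xF0 = 11110000 → 4-byte char #3 = F0 AA 80 8F.
Offset 9: leading byte 0xE2 = 11100010 → 3-byte char #4 = E2 89 8D.
Offset 12: leading byte 0xF0 = 11110000 → 4-byte char #5 = F0 B3 86 99.
Offset 16: leading byte 0xE8 = 11101000 → 3-byte char #6 = E8 9A A8.
Offset 19: leading byte 0xF2 = 11110010 → 4-byte char #7 = F2 8C BF A4.
Offset 23: leading byte 0xE1 = 11100001 → 3-byte char #8 = E1 9B A3.
Offset 26: leading byte 0xE2 = 11100010 → 3-byte char #9 = E2 86 A5.
Offset 29: leading byte 0xF1 = 11110001 → 4-byte char #10 = F1 A1 BE 9F.
Leading byte 0xF1 = 11110001 matches 11110xxx → 4-byte sequence.
Byte 1: 0xF1 = 11110001, payload 001 (3 bits).
Byte 2: 0xA1 = 10100001 (10xxxxxx ✓), payload 100001.
Byte 3: 0xBE = 10111110 (10xxxxxx ✓), payload 111110.
Byte 4: 0x9F = 10011111 (10xxxxxx ✓), payload 011111.
Concatenate: 001100001111110011111 = 0x61F9F (21 bits → U+61F9F).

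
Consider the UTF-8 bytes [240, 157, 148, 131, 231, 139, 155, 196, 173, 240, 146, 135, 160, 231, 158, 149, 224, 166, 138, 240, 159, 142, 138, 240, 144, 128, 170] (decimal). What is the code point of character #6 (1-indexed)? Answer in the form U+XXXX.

U+098A

Offset 0: leading byte 0xF0 = 11110000 → 4-byte char #1 = F0 9D 94 83.
Offset 4: leading byte 0xE7 = 11100111 → 3-byte char #2 = E7 8B 9B.
Offset 7: leading byte 0xC4 = 11000100 → 2-byte char #3 = C4 AD.
Offset 9: leading byte 0xF0 = 11110000 → 4-byte char #4 = F0 92 87 A0.
Offset 13: leading byte 0xE7 = 11100111 → 3-byte char #5 = E7 9E 95.
Offset 16: leading byte 0xE0 = 11100000 → 3-byte char #6 = E0 A6 8A.
Leading byte 0xE0 = 11100000 matches 1110xxxx → 3-byte sequence.
Byte 1: 0xE0 = 11100000, payload 0000 (4 bits).
Byte 2: 0xA6 = 10100110 (10xxxxxx ✓), payload 100110.
Byte 3: 0x8A = 10001010 (10xxxxxx ✓), payload 001010.
Concatenate: 0000100110001010 = 0x98A (16 bits → U+098A).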